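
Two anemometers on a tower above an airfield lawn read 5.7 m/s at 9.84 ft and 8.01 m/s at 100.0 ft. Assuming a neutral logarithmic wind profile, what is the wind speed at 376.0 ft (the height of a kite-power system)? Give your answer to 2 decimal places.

9.33 m/s

Log law: V ∝ ln(z/z₀). From the pair, with r = V₁/V₂ = 0.71161,
ln z₀ = (ln z₁ − r·ln z₂)/(1 − r) = (2.2865 − 0.71161×4.6052)/0.28839 = -3.4350 → z₀ = 0.03222 ft
V₃ = V₁ · ln(z₃/z₀)/ln(z₁/z₀) = 5.7 × 9.3646/5.7215 = 9.3294 m/s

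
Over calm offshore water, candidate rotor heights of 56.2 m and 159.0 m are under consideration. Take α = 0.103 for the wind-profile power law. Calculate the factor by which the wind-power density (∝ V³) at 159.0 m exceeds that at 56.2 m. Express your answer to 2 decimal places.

1.38

Speed ratio: V_B/V_A = (z_B/z_A)^α = (159.0/56.2)^0.103 = (2.8292)^0.103 = 1.11307
Power-density ratio: P_B/P_A = (V_B/V_A)³ = (1.11307)³ = 1.37900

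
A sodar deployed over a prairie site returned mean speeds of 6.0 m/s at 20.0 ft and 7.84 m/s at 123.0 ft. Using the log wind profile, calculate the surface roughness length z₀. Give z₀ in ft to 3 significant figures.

z₀ ≈ 0.0535 ft

Log law: V(z) ∝ ln(z/z₀). With r = V₁/V₂ = 6.0/7.84 = 0.76531,
r · ln(z₂/z₀) = ln(z₁/z₀) ⇒ ln z₀ = (ln z₁ − r·ln z₂)/(1 − r)
ln z₀ = (2.99573 − 0.76531×4.81218) / 0.23469 = -2.9275
z₀ = exp(-2.9275) = 0.05353 ft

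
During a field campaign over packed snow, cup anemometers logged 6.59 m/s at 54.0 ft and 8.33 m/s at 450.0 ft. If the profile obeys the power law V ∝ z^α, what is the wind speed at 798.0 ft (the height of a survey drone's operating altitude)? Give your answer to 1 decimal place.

8.9 m/s

First find α: α = ln(V₂/V₁)/ln(z₂/z₁) = ln(8.33/6.59)/ln(450.0/54.0) = 0.23431/2.12026 = 0.1105
Extrapolate from 450.0 ft to 798.0 ft: V₃ = 8.33 × (798.0/450.0)^0.1105 = 8.33 × 1.0654 = 8.8744 m/s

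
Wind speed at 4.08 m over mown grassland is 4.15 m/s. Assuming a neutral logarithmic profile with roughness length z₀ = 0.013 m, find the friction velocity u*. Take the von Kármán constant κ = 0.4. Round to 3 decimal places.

u* ≈ 0.289 m/s

Log law: V(z) = (u*/κ) · ln(z/z₀) ⇒ u* = κ · V / ln(z/z₀)
u* = 0.4 × 4.15 / ln(4.08/0.013) = 0.4 × 4.15 / 5.7489
   = 1.6600 / 5.7489 = 0.2888 m/s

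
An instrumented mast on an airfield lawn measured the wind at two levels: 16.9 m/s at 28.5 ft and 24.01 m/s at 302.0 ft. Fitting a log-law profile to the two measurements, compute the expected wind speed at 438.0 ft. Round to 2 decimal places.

25.13 m/s

Log law: V ∝ ln(z/z₀). From the pair, with r = V₁/V₂ = 0.70387,
ln z₀ = (ln z₁ − r·ln z₂)/(1 − r) = (3.3499 − 0.70387×5.7104)/0.29613 = -2.2609 → z₀ = 0.1043 ft
V₃ = V₁ · ln(z₃/z₀)/ln(z₁/z₀) = 16.9 × 8.3431/5.6108 = 25.1299 m/s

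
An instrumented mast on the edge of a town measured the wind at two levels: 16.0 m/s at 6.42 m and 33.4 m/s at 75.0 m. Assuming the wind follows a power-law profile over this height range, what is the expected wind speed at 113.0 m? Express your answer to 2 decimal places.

First find α: α = ln(V₂/V₁)/ln(z₂/z₁) = ln(33.4/16.0)/ln(75.0/6.42) = 0.73597/2.45807 = 0.2994
Extrapolate from 75.0 m to 113.0 m: V₃ = 33.4 × (113.0/75.0)^0.2994 = 33.4 × 1.1306 = 37.7612 m/s

37.76 m/s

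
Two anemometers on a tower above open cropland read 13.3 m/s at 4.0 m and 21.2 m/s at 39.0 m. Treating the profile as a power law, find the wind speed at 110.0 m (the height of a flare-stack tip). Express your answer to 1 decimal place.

First find α: α = ln(V₂/V₁)/ln(z₂/z₁) = ln(21.2/13.3)/ln(39.0/4.0) = 0.46624/2.27727 = 0.2047
Extrapolate from 39.0 m to 110.0 m: V₃ = 21.2 × (110.0/39.0)^0.2047 = 21.2 × 1.2365 = 26.2140 m/s

26.2 m/s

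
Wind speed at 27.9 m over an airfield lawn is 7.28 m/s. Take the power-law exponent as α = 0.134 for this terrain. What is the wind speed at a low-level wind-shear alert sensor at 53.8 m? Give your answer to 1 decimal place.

7.9 m/s

Power-law profile: V₂ = V₁ · (z₂/z₁)^α
V₂ = 7.28 × (53.8/27.9)^0.134 = 7.28 × (1.9283)^0.134
    = 7.28 × 1.0920 = 7.9496 m/s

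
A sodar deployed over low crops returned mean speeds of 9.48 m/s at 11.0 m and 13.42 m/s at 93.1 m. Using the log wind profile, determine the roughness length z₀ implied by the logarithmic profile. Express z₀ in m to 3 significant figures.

z₀ ≈ 0.0645 m

Log law: V(z) ∝ ln(z/z₀). With r = V₁/V₂ = 9.48/13.42 = 0.70641,
r · ln(z₂/z₀) = ln(z₁/z₀) ⇒ ln z₀ = (ln z₁ − r·ln z₂)/(1 − r)
ln z₀ = (2.39790 − 0.70641×4.53367) / 0.29359 = -2.7410
z₀ = exp(-2.7410) = 0.06451 m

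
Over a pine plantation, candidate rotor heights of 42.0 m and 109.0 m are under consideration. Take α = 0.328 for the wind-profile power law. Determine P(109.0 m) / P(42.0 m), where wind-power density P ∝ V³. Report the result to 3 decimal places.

Speed ratio: V_B/V_A = (z_B/z_A)^α = (109.0/42.0)^0.328 = (2.5952)^0.328 = 1.36726
Power-density ratio: P_B/P_A = (V_B/V_A)³ = (1.36726)³ = 2.55594

2.556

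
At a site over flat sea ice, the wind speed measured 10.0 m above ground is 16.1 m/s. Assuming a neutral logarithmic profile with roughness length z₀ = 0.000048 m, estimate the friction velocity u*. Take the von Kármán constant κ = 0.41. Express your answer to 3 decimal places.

u* ≈ 0.539 m/s

Log law: V(z) = (u*/κ) · ln(z/z₀) ⇒ u* = κ · V / ln(z/z₀)
u* = 0.41 × 16.1 / ln(10.0/0.000048) = 0.41 × 16.1 / 12.2469
   = 6.6010 / 12.2469 = 0.5390 m/s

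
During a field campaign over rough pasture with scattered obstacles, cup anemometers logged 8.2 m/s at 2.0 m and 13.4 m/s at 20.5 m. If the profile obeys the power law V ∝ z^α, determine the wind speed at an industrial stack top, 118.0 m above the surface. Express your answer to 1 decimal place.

19.4 m/s

First find α: α = ln(V₂/V₁)/ln(z₂/z₁) = ln(13.4/8.2)/ln(20.5/2.0) = 0.49112/2.32728 = 0.2110
Extrapolate from 20.5 m to 118.0 m: V₃ = 13.4 × (118.0/20.5)^0.2110 = 13.4 × 1.4468 = 19.3871 m/s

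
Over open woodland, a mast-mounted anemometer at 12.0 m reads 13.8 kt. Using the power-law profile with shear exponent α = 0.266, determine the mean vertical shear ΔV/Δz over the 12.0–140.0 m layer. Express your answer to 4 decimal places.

0.0994 kt/m

Power law: V₂ = V₁ · (z₂/z₁)^α = 13.8 × (11.6667)^0.266 = 26.5269 kt
ΔV/Δz = (26.5269 − 13.8)/(140.0 − 12.0) = 12.7269/128.0000 = 0.09943 kt/m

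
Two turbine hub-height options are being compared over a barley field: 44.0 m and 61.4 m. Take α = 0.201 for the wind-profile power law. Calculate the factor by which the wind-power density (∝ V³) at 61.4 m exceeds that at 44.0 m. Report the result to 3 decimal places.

1.223

Speed ratio: V_B/V_A = (z_B/z_A)^α = (61.4/44.0)^0.201 = (1.3955)^0.201 = 1.06927
Power-density ratio: P_B/P_A = (V_B/V_A)³ = (1.06927)³ = 1.22254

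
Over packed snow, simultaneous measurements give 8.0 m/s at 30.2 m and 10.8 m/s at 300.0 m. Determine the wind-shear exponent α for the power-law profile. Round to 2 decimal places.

α ≈ 0.13

Power law: V₂/V₁ = (z₂/z₁)^α ⇒ α = ln(V₂/V₁) / ln(z₂/z₁)
α = ln(10.8/8.0) / ln(300.0/30.2) = ln(1.3500) / ln(9.9338)
  = 0.30010 / 2.29594 = 0.13071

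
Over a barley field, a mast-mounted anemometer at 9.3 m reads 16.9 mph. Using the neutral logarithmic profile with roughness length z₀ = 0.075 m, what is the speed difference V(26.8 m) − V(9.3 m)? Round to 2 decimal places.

Log law: V₂ = V₁ · ln(z₂/z₀)/ln(z₁/z₀) = 16.9 × 5.8787/4.8203 = 20.6107 mph
ΔV = 20.6107 − 16.9 = 3.7107 mph

3.71 mph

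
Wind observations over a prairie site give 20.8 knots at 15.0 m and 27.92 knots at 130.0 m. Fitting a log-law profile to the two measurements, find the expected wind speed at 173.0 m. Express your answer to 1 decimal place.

Log law: V ∝ ln(z/z₀). From the pair, with r = V₁/V₂ = 0.74499,
ln z₀ = (ln z₁ − r·ln z₂)/(1 − r) = (2.7081 − 0.74499×4.8675)/0.25501 = -3.6006 → z₀ = 0.02731 m
V₃ = V₁ · ln(z₃/z₀)/ln(z₁/z₀) = 20.8 × 8.7538/6.3086 = 28.8622 knots

28.9 knots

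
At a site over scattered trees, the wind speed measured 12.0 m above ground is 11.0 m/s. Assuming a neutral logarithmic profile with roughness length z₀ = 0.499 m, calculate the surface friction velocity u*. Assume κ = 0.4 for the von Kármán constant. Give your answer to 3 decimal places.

u* ≈ 1.384 m/s

Log law: V(z) = (u*/κ) · ln(z/z₀) ⇒ u* = κ · V / ln(z/z₀)
u* = 0.4 × 11.0 / ln(12.0/0.499) = 0.4 × 11.0 / 3.1801
   = 4.4000 / 3.1801 = 1.3836 m/s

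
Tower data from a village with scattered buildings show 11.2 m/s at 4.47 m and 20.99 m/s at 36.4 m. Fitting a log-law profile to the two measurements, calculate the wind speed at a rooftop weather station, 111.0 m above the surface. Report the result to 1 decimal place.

26.2 m/s

Log law: V ∝ ln(z/z₀). From the pair, with r = V₁/V₂ = 0.53359,
ln z₀ = (ln z₁ − r·ln z₂)/(1 − r) = (1.4974 − 0.53359×3.5946)/0.46641 = -0.9018 → z₀ = 0.4058 m
V₃ = V₁ · ln(z₃/z₀)/ln(z₁/z₀) = 11.2 × 5.6114/2.3992 = 26.1948 m/s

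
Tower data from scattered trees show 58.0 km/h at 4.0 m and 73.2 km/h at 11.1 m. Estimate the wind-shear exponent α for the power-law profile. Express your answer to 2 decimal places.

Power law: V₂/V₁ = (z₂/z₁)^α ⇒ α = ln(V₂/V₁) / ln(z₂/z₁)
α = ln(73.2/58.0) / ln(11.1/4.0) = ln(1.2621) / ln(2.7750)
  = 0.23275 / 1.02065 = 0.22804

α ≈ 0.23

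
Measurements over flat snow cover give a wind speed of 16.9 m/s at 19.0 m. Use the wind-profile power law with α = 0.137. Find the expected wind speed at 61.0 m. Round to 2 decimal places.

19.83 m/s

Power-law profile: V₂ = V₁ · (z₂/z₁)^α
V₂ = 16.9 × (61.0/19.0)^0.137 = 16.9 × (3.2105)^0.137
    = 16.9 × 1.1733 = 19.8284 m/s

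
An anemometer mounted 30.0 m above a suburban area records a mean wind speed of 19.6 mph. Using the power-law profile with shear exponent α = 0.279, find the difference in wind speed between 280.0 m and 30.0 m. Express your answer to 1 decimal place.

Power law: V₂ = V₁ · (z₂/z₁)^α = 19.6 × (9.3333)^0.279 = 36.5508 mph
ΔV = 36.5508 − 19.6 = 16.9508 mph

17.0 mph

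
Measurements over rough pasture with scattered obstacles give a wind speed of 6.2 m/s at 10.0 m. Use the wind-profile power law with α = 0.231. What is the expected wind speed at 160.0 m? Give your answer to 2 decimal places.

Power-law profile: V₂ = V₁ · (z₂/z₁)^α
V₂ = 6.2 × (160.0/10.0)^0.231 = 6.2 × (16.0000)^0.231
    = 6.2 × 1.8974 = 11.7637 m/s

11.76 m/s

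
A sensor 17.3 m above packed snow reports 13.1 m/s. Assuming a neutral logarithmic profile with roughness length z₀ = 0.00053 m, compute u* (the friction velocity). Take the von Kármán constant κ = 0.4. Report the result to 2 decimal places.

u* ≈ 0.50 m/s

Log law: V(z) = (u*/κ) · ln(z/z₀) ⇒ u* = κ · V / ln(z/z₀)
u* = 0.4 × 13.1 / ln(17.3/0.00053) = 0.4 × 13.1 / 10.3933
   = 5.2400 / 10.3933 = 0.5042 m/s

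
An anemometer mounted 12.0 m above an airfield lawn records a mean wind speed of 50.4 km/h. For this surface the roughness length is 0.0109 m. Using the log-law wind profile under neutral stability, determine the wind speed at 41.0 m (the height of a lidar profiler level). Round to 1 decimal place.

Log law: V(z) ∝ ln(z/z₀), so V₂/V₁ = ln(z₂/z₀) / ln(z₁/z₀).
ln(41.0/0.0109) = 8.2326, ln(12.0/0.0109) = 7.0039
V₂ = 50.4 × 8.2326/7.0039 = 50.4 × 1.1754 = 59.2415 km/h

59.2 km/h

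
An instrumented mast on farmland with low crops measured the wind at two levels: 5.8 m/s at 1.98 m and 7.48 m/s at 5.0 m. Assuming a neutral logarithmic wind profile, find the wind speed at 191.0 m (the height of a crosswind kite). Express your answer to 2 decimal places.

14.09 m/s

Log law: V ∝ ln(z/z₀). From the pair, with r = V₁/V₂ = 0.77540,
ln z₀ = (ln z₁ − r·ln z₂)/(1 − r) = (0.6831 − 0.77540×1.6094)/0.22460 = -2.5150 → z₀ = 0.08086 m
V₃ = V₁ · ln(z₃/z₀)/ln(z₁/z₀) = 5.8 × 7.7673/3.1981 = 14.0866 m/s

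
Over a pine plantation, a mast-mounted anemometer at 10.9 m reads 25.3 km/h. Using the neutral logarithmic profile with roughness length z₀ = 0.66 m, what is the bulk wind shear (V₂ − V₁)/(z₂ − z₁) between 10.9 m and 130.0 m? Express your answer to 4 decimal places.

0.1878 km/h/m

Log law: V₂ = V₁ · ln(z₂/z₀)/ln(z₁/z₀) = 25.3 × 5.2830/2.8043 = 47.6633 km/h
ΔV/Δz = (47.6633 − 25.3)/(130.0 − 10.9) = 22.3633/119.1000 = 0.18777 km/h/m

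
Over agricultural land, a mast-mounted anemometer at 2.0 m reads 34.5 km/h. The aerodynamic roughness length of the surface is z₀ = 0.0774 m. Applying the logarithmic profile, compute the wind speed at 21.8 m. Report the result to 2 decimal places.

Log law: V(z) ∝ ln(z/z₀), so V₂/V₁ = ln(z₂/z₀) / ln(z₁/z₀).
ln(21.8/0.0774) = 5.6407, ln(2.0/0.0774) = 3.2519
V₂ = 34.5 × 5.6407/3.2519 = 34.5 × 1.7346 = 59.8427 km/h

59.84 km/h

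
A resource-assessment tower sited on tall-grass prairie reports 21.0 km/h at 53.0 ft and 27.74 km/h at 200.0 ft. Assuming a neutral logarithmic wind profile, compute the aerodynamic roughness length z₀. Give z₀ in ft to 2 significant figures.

Log law: V(z) ∝ ln(z/z₀). With r = V₁/V₂ = 21.0/27.74 = 0.75703,
r · ln(z₂/z₀) = ln(z₁/z₀) ⇒ ln z₀ = (ln z₁ − r·ln z₂)/(1 − r)
ln z₀ = (3.97029 − 0.75703×5.29832) / 0.24297 = -0.1675
z₀ = exp(-0.1675) = 0.8458 ft

z₀ ≈ 0.85 ft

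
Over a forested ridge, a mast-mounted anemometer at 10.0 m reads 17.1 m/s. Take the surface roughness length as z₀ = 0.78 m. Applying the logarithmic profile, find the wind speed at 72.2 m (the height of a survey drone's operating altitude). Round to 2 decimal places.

Log law: V(z) ∝ ln(z/z₀), so V₂/V₁ = ln(z₂/z₀) / ln(z₁/z₀).
ln(72.2/0.78) = 4.5279, ln(10.0/0.78) = 2.5510
V₂ = 17.1 × 4.5279/2.5510 = 17.1 × 1.7749 = 30.3511 m/s

30.35 m/s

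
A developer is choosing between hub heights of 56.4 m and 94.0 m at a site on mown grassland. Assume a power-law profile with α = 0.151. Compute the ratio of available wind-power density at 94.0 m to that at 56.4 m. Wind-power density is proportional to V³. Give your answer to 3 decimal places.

Speed ratio: V_B/V_A = (z_B/z_A)^α = (94.0/56.4)^0.151 = (1.6667)^0.151 = 1.08019
Power-density ratio: P_B/P_A = (V_B/V_A)³ = (1.08019)³ = 1.26037

1.260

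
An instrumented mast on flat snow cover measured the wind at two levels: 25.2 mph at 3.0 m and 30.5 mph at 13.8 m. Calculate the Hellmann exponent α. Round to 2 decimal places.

Power law: V₂/V₁ = (z₂/z₁)^α ⇒ α = ln(V₂/V₁) / ln(z₂/z₁)
α = ln(30.5/25.2) / ln(13.8/3.0) = ln(1.2103) / ln(4.6000)
  = 0.19088 / 1.52606 = 0.12508

α ≈ 0.13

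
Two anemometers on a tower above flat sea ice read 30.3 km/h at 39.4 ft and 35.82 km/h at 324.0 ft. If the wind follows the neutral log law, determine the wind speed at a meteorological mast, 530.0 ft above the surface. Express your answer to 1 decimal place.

37.1 km/h

Log law: V ∝ ln(z/z₀). From the pair, with r = V₁/V₂ = 0.84590,
ln z₀ = (ln z₁ − r·ln z₂)/(1 − r) = (3.6738 − 0.84590×5.7807)/0.15410 = -7.8917 → z₀ = 0.0003738 ft
V₃ = V₁ · ln(z₃/z₀)/ln(z₁/z₀) = 30.3 × 14.1646/11.5655 = 37.1093 km/h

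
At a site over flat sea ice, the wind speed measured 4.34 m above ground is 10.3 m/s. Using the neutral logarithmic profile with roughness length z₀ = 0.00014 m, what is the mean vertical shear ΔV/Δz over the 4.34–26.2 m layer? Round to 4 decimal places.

Log law: V₂ = V₁ · ln(z₂/z₀)/ln(z₁/z₀) = 10.3 × 12.1396/10.3417 = 12.0906 m/s
ΔV/Δz = (12.0906 − 10.3)/(26.2 − 4.34) = 1.7906/21.8600 = 0.08191 m/s/m

0.0819 m/s/m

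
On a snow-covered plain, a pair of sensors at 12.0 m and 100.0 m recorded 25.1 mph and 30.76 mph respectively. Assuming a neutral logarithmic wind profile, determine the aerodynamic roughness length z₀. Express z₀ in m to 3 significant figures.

Log law: V(z) ∝ ln(z/z₀). With r = V₁/V₂ = 25.1/30.76 = 0.81599,
r · ln(z₂/z₀) = ln(z₁/z₀) ⇒ ln z₀ = (ln z₁ − r·ln z₂)/(1 − r)
ln z₀ = (2.48491 − 0.81599×4.60517) / 0.18401 = -6.9177
z₀ = exp(-6.9177) = 0.0009901 m

z₀ ≈ 0.000990 m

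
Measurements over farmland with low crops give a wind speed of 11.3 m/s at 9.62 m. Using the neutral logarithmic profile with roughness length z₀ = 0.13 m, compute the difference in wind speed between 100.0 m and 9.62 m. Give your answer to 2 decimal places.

Log law: V₂ = V₁ · ln(z₂/z₀)/ln(z₁/z₀) = 11.3 × 6.6454/4.3041 = 17.4470 m/s
ΔV = 17.4470 − 11.3 = 6.1470 m/s

6.15 m/s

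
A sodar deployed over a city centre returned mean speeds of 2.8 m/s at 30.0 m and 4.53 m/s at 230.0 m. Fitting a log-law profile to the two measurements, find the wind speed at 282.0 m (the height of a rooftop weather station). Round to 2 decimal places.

Log law: V ∝ ln(z/z₀). From the pair, with r = V₁/V₂ = 0.61810,
ln z₀ = (ln z₁ − r·ln z₂)/(1 − r) = (3.4012 − 0.61810×5.4381)/0.38190 = 0.1045 → z₀ = 1.110 m
V₃ = V₁ · ln(z₃/z₀)/ln(z₁/z₀) = 2.8 × 5.5374/3.2967 = 4.7031 m/s

4.70 m/s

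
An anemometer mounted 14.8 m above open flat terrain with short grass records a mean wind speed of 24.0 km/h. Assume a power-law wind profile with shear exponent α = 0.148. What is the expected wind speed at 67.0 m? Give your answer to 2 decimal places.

30.01 km/h

Power-law profile: V₂ = V₁ · (z₂/z₁)^α
V₂ = 24.0 × (67.0/14.8)^0.148 = 24.0 × (4.5270)^0.148
    = 24.0 × 1.2504 = 30.0104 km/h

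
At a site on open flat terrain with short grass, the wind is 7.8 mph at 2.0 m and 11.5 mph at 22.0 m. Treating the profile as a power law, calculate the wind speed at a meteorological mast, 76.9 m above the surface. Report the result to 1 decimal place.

First find α: α = ln(V₂/V₁)/ln(z₂/z₁) = ln(11.5/7.8)/ln(22.0/2.0) = 0.38822/2.39790 = 0.1619
Extrapolate from 22.0 m to 76.9 m: V₃ = 11.5 × (76.9/22.0)^0.1619 = 11.5 × 1.2246 = 14.0829 mph

14.1 mph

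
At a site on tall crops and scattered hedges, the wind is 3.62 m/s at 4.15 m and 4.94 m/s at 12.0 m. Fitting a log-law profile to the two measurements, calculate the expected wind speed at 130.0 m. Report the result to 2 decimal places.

7.90 m/s

Log law: V ∝ ln(z/z₀). From the pair, with r = V₁/V₂ = 0.73279,
ln z₀ = (ln z₁ − r·ln z₂)/(1 − r) = (1.4231 − 0.73279×2.4849)/0.26721 = -1.4888 → z₀ = 0.2256 m
V₃ = V₁ · ln(z₃/z₀)/ln(z₁/z₀) = 3.62 × 6.3563/2.9119 = 7.9020 m/s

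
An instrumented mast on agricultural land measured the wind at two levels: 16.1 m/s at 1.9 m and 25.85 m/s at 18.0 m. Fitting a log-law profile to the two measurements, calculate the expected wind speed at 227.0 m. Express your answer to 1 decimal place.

36.8 m/s

Log law: V ∝ ln(z/z₀). From the pair, with r = V₁/V₂ = 0.62282,
ln z₀ = (ln z₁ − r·ln z₂)/(1 − r) = (0.6419 − 0.62282×2.8904)/0.37718 = -3.0711 → z₀ = 0.04637 m
V₃ = V₁ · ln(z₃/z₀)/ln(z₁/z₀) = 16.1 × 8.4960/3.7129 = 36.8404 m/s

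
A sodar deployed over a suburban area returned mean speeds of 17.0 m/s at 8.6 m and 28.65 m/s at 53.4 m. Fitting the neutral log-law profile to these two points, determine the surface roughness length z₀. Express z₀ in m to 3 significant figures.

Log law: V(z) ∝ ln(z/z₀). With r = V₁/V₂ = 17.0/28.65 = 0.59337,
r · ln(z₂/z₀) = ln(z₁/z₀) ⇒ ln z₀ = (ln z₁ − r·ln z₂)/(1 − r)
ln z₀ = (2.15176 − 0.59337×3.97781) / 0.40663 = -0.5129
z₀ = exp(-0.5129) = 0.5988 m

z₀ ≈ 0.599 m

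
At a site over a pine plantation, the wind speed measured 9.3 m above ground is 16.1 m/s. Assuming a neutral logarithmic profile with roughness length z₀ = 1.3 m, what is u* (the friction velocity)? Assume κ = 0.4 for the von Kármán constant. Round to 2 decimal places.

Log law: V(z) = (u*/κ) · ln(z/z₀) ⇒ u* = κ · V / ln(z/z₀)
u* = 0.4 × 16.1 / ln(9.3/1.3) = 0.4 × 16.1 / 1.9677
   = 6.4400 / 1.9677 = 3.2729 m/s

u* ≈ 3.27 m/s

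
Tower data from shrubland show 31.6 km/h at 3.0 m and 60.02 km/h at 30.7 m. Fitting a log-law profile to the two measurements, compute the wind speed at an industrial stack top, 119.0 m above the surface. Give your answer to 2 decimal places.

76.58 km/h

Log law: V ∝ ln(z/z₀). From the pair, with r = V₁/V₂ = 0.52649,
ln z₀ = (ln z₁ − r·ln z₂)/(1 − r) = (1.0986 − 0.52649×3.4243)/0.47351 = -1.4873 → z₀ = 0.2260 m
V₃ = V₁ · ln(z₃/z₀)/ln(z₁/z₀) = 31.6 × 6.2664/2.5859 = 76.5767 km/h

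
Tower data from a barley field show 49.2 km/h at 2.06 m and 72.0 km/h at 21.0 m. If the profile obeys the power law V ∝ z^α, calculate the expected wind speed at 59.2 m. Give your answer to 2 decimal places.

85.34 km/h

First find α: α = ln(V₂/V₁)/ln(z₂/z₁) = ln(72.0/49.2)/ln(21.0/2.06) = 0.38077/2.32182 = 0.1640
Extrapolate from 21.0 m to 59.2 m: V₃ = 72.0 × (59.2/21.0)^0.1640 = 72.0 × 1.1853 = 85.3391 km/h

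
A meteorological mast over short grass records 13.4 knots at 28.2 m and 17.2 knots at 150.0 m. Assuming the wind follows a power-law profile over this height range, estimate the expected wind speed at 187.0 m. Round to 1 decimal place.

17.8 knots

First find α: α = ln(V₂/V₁)/ln(z₂/z₁) = ln(17.2/13.4)/ln(150.0/28.2) = 0.24965/1.67131 = 0.1494
Extrapolate from 150.0 m to 187.0 m: V₃ = 17.2 × (187.0/150.0)^0.1494 = 17.2 × 1.0335 = 17.7759 knots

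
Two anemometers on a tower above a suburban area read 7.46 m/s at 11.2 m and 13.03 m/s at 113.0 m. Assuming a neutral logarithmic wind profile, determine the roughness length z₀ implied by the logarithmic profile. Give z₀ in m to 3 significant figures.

Log law: V(z) ∝ ln(z/z₀). With r = V₁/V₂ = 7.46/13.03 = 0.57252,
r · ln(z₂/z₀) = ln(z₁/z₀) ⇒ ln z₀ = (ln z₁ − r·ln z₂)/(1 − r)
ln z₀ = (2.41591 − 0.57252×4.72739) / 0.42748 = -0.6799
z₀ = exp(-0.6799) = 0.5067 m

z₀ ≈ 0.507 m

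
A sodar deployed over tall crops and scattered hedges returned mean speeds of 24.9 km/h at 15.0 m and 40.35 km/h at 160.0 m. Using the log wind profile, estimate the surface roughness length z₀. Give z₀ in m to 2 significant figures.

Log law: V(z) ∝ ln(z/z₀). With r = V₁/V₂ = 24.9/40.35 = 0.61710,
r · ln(z₂/z₀) = ln(z₁/z₀) ⇒ ln z₀ = (ln z₁ − r·ln z₂)/(1 − r)
ln z₀ = (2.70805 − 0.61710×5.07517) / 0.38290 = -1.1069
z₀ = exp(-1.1069) = 0.3306 m

z₀ ≈ 0.33 m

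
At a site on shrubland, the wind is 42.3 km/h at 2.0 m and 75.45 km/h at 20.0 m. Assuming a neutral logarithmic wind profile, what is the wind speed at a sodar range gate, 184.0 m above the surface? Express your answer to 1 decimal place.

Log law: V ∝ ln(z/z₀). From the pair, with r = V₁/V₂ = 0.56064,
ln z₀ = (ln z₁ − r·ln z₂)/(1 − r) = (0.6931 − 0.56064×2.9957)/0.43936 = -2.2450 → z₀ = 0.1059 m
V₃ = V₁ · ln(z₃/z₀)/ln(z₁/z₀) = 42.3 × 7.4599/2.9381 = 107.3996 km/h

107.4 km/h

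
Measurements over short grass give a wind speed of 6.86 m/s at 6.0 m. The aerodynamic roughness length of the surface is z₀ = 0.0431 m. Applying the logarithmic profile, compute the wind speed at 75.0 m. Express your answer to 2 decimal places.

10.37 m/s

Log law: V(z) ∝ ln(z/z₀), so V₂/V₁ = ln(z₂/z₀) / ln(z₁/z₀).
ln(75.0/0.0431) = 7.4617, ln(6.0/0.0431) = 4.9360
V₂ = 6.86 × 7.4617/4.9360 = 6.86 × 1.5117 = 10.3702 m/s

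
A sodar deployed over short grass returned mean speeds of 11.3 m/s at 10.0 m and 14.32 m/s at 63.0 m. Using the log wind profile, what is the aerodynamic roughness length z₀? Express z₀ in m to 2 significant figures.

z₀ ≈ 0.010 m

Log law: V(z) ∝ ln(z/z₀). With r = V₁/V₂ = 11.3/14.32 = 0.78911,
r · ln(z₂/z₀) = ln(z₁/z₀) ⇒ ln z₀ = (ln z₁ − r·ln z₂)/(1 − r)
ln z₀ = (2.30259 − 0.78911×4.14313) / 0.21089 = -4.5842
z₀ = exp(-4.5842) = 0.01021 m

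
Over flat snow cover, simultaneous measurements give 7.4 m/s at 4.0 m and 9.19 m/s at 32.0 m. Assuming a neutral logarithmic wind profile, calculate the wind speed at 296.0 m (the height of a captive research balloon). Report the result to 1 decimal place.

11.1 m/s

Log law: V ∝ ln(z/z₀). From the pair, with r = V₁/V₂ = 0.80522,
ln z₀ = (ln z₁ − r·ln z₂)/(1 − r) = (1.3863 − 0.80522×3.4657)/0.19478 = -7.2103 → z₀ = 0.0007390 m
V₃ = V₁ · ln(z₃/z₀)/ln(z₁/z₀) = 7.4 × 12.9006/8.5966 = 11.1050 m/s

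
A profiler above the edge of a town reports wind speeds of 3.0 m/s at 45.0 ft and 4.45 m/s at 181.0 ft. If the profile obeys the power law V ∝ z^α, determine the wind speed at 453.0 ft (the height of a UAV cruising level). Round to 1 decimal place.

First find α: α = ln(V₂/V₁)/ln(z₂/z₁) = ln(4.45/3.0)/ln(181.0/45.0) = 0.39429/1.39183 = 0.2833
Extrapolate from 181.0 ft to 453.0 ft: V₃ = 4.45 × (453.0/181.0)^0.2833 = 4.45 × 1.2968 = 5.7707 m/s

5.8 m/s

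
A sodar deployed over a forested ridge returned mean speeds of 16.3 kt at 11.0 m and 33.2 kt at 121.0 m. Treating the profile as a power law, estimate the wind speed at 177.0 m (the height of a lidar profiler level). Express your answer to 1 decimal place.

37.2 kt

First find α: α = ln(V₂/V₁)/ln(z₂/z₁) = ln(33.2/16.3)/ln(121.0/11.0) = 0.71138/2.39790 = 0.2967
Extrapolate from 121.0 m to 177.0 m: V₃ = 33.2 × (177.0/121.0)^0.2967 = 33.2 × 1.1195 = 37.1659 kt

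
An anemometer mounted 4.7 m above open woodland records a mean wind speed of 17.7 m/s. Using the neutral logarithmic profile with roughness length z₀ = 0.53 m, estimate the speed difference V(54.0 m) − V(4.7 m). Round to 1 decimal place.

19.8 m/s

Log law: V₂ = V₁ · ln(z₂/z₀)/ln(z₁/z₀) = 17.7 × 4.6239/2.1824 = 37.5004 m/s
ΔV = 37.5004 − 17.7 = 19.8004 m/s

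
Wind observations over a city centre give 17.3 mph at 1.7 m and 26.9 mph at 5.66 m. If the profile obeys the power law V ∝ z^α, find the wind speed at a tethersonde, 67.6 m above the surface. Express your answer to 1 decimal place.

First find α: α = ln(V₂/V₁)/ln(z₂/z₁) = ln(26.9/17.3)/ln(5.66/1.7) = 0.44142/1.20280 = 0.3670
Extrapolate from 5.66 m to 67.6 m: V₃ = 26.9 × (67.6/5.66)^0.3670 = 26.9 × 2.4849 = 66.8426 mph

66.8 mph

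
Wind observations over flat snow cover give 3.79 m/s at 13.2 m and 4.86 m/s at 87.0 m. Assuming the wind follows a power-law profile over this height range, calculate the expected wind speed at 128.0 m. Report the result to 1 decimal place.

First find α: α = ln(V₂/V₁)/ln(z₂/z₁) = ln(4.86/3.79)/ln(87.0/13.2) = 0.24867/1.88569 = 0.1319
Extrapolate from 87.0 m to 128.0 m: V₃ = 4.86 × (128.0/87.0)^0.1319 = 4.86 × 1.0522 = 5.1139 m/s

5.1 m/s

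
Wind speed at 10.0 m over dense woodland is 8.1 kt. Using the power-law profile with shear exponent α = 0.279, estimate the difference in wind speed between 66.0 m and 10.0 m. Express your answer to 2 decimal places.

Power law: V₂ = V₁ · (z₂/z₁)^α = 8.1 × (6.6000)^0.279 = 13.7132 kt
ΔV = 13.7132 − 8.1 = 5.6132 kt

5.61 kt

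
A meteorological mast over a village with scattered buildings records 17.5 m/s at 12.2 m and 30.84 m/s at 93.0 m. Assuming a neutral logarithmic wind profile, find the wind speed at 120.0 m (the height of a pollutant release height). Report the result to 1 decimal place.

Log law: V ∝ ln(z/z₀). From the pair, with r = V₁/V₂ = 0.56744,
ln z₀ = (ln z₁ − r·ln z₂)/(1 − r) = (2.5014 − 0.56744×4.5326)/0.43256 = -0.1631 → z₀ = 0.8495 m
V₃ = V₁ · ln(z₃/z₀)/ln(z₁/z₀) = 17.5 × 4.9506/2.6646 = 32.5140 m/s

32.5 m/s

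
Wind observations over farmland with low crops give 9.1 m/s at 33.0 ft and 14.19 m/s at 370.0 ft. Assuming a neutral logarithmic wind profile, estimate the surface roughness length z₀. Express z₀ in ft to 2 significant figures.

z₀ ≈ 0.44 ft

Log law: V(z) ∝ ln(z/z₀). With r = V₁/V₂ = 9.1/14.19 = 0.64130,
r · ln(z₂/z₀) = ln(z₁/z₀) ⇒ ln z₀ = (ln z₁ − r·ln z₂)/(1 − r)
ln z₀ = (3.49651 − 0.64130×5.91350) / 0.35870 = -0.8246
z₀ = exp(-0.8246) = 0.4384 ft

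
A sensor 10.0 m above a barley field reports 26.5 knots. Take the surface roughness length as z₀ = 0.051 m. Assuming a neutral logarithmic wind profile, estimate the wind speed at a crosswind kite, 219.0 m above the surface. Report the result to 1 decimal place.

Log law: V(z) ∝ ln(z/z₀), so V₂/V₁ = ln(z₂/z₀) / ln(z₁/z₀).
ln(219.0/0.051) = 8.3650, ln(10.0/0.051) = 5.2785
V₂ = 26.5 × 8.3650/5.2785 = 26.5 × 1.5847 = 41.9952 knots

42.0 knots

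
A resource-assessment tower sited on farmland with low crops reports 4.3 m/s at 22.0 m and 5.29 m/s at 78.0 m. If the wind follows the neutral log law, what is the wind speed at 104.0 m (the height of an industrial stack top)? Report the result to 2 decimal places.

5.52 m/s

Log law: V ∝ ln(z/z₀). From the pair, with r = V₁/V₂ = 0.81285,
ln z₀ = (ln z₁ − r·ln z₂)/(1 − r) = (3.0910 − 0.81285×4.3567)/0.18715 = -2.4063 → z₀ = 0.09015 m
V₃ = V₁ · ln(z₃/z₀)/ln(z₁/z₀) = 4.3 × 7.0507/5.4973 = 5.5150 m/s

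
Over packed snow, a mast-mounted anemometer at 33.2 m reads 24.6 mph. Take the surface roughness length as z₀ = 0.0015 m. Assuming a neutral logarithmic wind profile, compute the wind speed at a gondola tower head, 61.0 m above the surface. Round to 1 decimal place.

26.1 mph

Log law: V(z) ∝ ln(z/z₀), so V₂/V₁ = ln(z₂/z₀) / ln(z₁/z₀).
ln(61.0/0.0015) = 10.6132, ln(33.2/0.0015) = 10.0048
V₂ = 24.6 × 10.6132/10.0048 = 24.6 × 1.0608 = 26.0958 mph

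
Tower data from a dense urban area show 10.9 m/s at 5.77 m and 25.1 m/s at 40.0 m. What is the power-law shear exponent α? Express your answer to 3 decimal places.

α ≈ 0.431

Power law: V₂/V₁ = (z₂/z₁)^α ⇒ α = ln(V₂/V₁) / ln(z₂/z₁)
α = ln(25.1/10.9) / ln(40.0/5.77) = ln(2.3028) / ln(6.9324)
  = 0.83411 / 1.93621 = 0.43079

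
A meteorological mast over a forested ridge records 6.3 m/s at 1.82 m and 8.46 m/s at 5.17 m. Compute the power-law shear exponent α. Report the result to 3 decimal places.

Power law: V₂/V₁ = (z₂/z₁)^α ⇒ α = ln(V₂/V₁) / ln(z₂/z₁)
α = ln(8.46/6.3) / ln(5.17/1.82) = ln(1.3429) / ln(2.8407)
  = 0.29480 / 1.04404 = 0.28237

α ≈ 0.282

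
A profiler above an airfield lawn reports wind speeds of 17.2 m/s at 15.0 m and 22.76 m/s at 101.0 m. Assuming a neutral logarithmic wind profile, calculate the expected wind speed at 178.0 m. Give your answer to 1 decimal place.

Log law: V ∝ ln(z/z₀). From the pair, with r = V₁/V₂ = 0.75571,
ln z₀ = (ln z₁ − r·ln z₂)/(1 − r) = (2.7081 − 0.75571×4.6151)/0.24429 = -3.1915 → z₀ = 0.04111 m
V₃ = V₁ · ln(z₃/z₀)/ln(z₁/z₀) = 17.2 × 8.3733/5.8996 = 24.4121 m/s

24.4 m/s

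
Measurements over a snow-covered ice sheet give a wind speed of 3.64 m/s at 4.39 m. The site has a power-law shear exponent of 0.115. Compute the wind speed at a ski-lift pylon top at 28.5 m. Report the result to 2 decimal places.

4.51 m/s

Power-law profile: V₂ = V₁ · (z₂/z₁)^α
V₂ = 3.64 × (28.5/4.39)^0.115 = 3.64 × (6.4920)^0.115
    = 3.64 × 1.2400 = 4.5136 m/s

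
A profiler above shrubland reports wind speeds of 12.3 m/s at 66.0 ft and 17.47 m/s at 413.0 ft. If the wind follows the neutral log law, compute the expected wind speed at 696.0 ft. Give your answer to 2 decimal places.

Log law: V ∝ ln(z/z₀). From the pair, with r = V₁/V₂ = 0.70406,
ln z₀ = (ln z₁ − r·ln z₂)/(1 − r) = (4.1897 − 0.70406×6.0234)/0.29594 = -0.1731 → z₀ = 0.8410 ft
V₃ = V₁ · ln(z₃/z₀)/ln(z₁/z₀) = 12.3 × 6.7185/4.3628 = 18.9414 m/s

18.94 m/s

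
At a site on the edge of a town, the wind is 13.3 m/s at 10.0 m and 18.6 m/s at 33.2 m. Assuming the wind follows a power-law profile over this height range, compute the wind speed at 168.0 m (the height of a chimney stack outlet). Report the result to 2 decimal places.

First find α: α = ln(V₂/V₁)/ln(z₂/z₁) = ln(18.6/13.3)/ln(33.2/10.0) = 0.33540/1.19996 = 0.2795
Extrapolate from 33.2 m to 168.0 m: V₃ = 18.6 × (168.0/33.2)^0.2795 = 18.6 × 1.5733 = 29.2640 m/s

29.26 m/s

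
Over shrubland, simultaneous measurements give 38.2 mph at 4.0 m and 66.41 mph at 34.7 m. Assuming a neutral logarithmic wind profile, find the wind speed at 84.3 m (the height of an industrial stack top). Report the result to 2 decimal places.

Log law: V ∝ ln(z/z₀). From the pair, with r = V₁/V₂ = 0.57521,
ln z₀ = (ln z₁ − r·ln z₂)/(1 − r) = (1.3863 − 0.57521×3.5467)/0.42479 = -1.5392 → z₀ = 0.2145 m
V₃ = V₁ · ln(z₃/z₀)/ln(z₁/z₀) = 38.2 × 5.9736/2.9255 = 78.0004 mph

78.00 mph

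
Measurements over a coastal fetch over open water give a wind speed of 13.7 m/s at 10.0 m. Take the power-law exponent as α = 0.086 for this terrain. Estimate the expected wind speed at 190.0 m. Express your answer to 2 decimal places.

Power-law profile: V₂ = V₁ · (z₂/z₁)^α
V₂ = 13.7 × (190.0/10.0)^0.086 = 13.7 × (19.0000)^0.086
    = 13.7 × 1.2882 = 17.6479 m/s

17.65 m/s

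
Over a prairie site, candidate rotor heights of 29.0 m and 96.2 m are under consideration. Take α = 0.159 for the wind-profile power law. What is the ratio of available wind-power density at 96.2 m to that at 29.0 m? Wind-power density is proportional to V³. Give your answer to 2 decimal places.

Speed ratio: V_B/V_A = (z_B/z_A)^α = (96.2/29.0)^0.159 = (3.3172)^0.159 = 1.21005
Power-density ratio: P_B/P_A = (V_B/V_A)³ = (1.21005)³ = 1.77178

1.77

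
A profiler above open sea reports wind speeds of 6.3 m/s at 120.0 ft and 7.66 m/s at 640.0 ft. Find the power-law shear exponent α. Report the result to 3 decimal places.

α ≈ 0.117

Power law: V₂/V₁ = (z₂/z₁)^α ⇒ α = ln(V₂/V₁) / ln(z₂/z₁)
α = ln(7.66/6.3) / ln(640.0/120.0) = ln(1.2159) / ln(5.3333)
  = 0.19546 / 1.67398 = 0.11677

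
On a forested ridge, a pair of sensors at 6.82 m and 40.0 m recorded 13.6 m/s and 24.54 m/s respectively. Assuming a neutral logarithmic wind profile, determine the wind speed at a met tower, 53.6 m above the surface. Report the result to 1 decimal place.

Log law: V ∝ ln(z/z₀). From the pair, with r = V₁/V₂ = 0.55420,
ln z₀ = (ln z₁ − r·ln z₂)/(1 − r) = (1.9199 − 0.55420×3.6889)/0.44580 = -0.2793 → z₀ = 0.7563 m
V₃ = V₁ · ln(z₃/z₀)/ln(z₁/z₀) = 13.6 × 4.2608/2.1991 = 26.3499 m/s

26.3 m/s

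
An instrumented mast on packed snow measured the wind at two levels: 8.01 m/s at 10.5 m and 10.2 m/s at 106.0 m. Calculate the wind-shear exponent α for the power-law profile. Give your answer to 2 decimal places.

Power law: V₂/V₁ = (z₂/z₁)^α ⇒ α = ln(V₂/V₁) / ln(z₂/z₁)
α = ln(10.2/8.01) / ln(106.0/10.5) = ln(1.2734) / ln(10.0952)
  = 0.24170 / 2.31206 = 0.10454

α ≈ 0.10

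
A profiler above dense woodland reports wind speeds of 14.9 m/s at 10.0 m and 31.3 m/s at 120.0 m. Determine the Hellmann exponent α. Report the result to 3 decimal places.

Power law: V₂/V₁ = (z₂/z₁)^α ⇒ α = ln(V₂/V₁) / ln(z₂/z₁)
α = ln(31.3/14.9) / ln(120.0/10.0) = ln(2.1007) / ln(12.0000)
  = 0.74226 / 2.48491 = 0.29871

α ≈ 0.299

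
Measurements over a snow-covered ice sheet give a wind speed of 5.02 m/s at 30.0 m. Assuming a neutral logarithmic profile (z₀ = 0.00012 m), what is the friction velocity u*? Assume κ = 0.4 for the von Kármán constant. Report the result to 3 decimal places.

u* ≈ 0.162 m/s

Log law: V(z) = (u*/κ) · ln(z/z₀) ⇒ u* = κ · V / ln(z/z₀)
u* = 0.4 × 5.02 / ln(30.0/0.00012) = 0.4 × 5.02 / 12.4292
   = 2.0080 / 12.4292 = 0.1616 m/s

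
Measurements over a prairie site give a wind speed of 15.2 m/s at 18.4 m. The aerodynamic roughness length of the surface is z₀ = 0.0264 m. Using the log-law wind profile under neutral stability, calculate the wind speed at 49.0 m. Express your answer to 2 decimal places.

17.47 m/s

Log law: V(z) ∝ ln(z/z₀), so V₂/V₁ = ln(z₂/z₀) / ln(z₁/z₀).
ln(49.0/0.0264) = 7.5262, ln(18.4/0.0264) = 6.5467
V₂ = 15.2 × 7.5262/6.5467 = 15.2 × 1.1496 = 17.4741 m/s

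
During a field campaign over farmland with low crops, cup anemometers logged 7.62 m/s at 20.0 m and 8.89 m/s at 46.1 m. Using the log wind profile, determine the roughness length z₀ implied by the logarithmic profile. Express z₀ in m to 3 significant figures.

Log law: V(z) ∝ ln(z/z₀). With r = V₁/V₂ = 7.62/8.89 = 0.85714,
r · ln(z₂/z₀) = ln(z₁/z₀) ⇒ ln z₀ = (ln z₁ − r·ln z₂)/(1 − r)
ln z₀ = (2.99573 − 0.85714×3.83081) / 0.14286 = -2.0148
z₀ = exp(-2.0148) = 0.1334 m

z₀ ≈ 0.133 m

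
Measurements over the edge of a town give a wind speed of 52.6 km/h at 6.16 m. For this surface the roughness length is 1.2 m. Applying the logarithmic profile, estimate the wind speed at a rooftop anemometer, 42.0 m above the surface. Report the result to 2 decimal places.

Log law: V(z) ∝ ln(z/z₀), so V₂/V₁ = ln(z₂/z₀) / ln(z₁/z₀).
ln(42.0/1.2) = 3.5553, ln(6.16/1.2) = 1.6358
V₂ = 52.6 × 3.5553/1.6358 = 52.6 × 2.1735 = 114.3272 km/h

114.33 km/h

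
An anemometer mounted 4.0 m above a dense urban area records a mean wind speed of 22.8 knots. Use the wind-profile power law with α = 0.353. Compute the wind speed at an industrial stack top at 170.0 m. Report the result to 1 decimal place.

85.7 knots

Power-law profile: V₂ = V₁ · (z₂/z₁)^α
V₂ = 22.8 × (170.0/4.0)^0.353 = 22.8 × (42.5000)^0.353
    = 22.8 × 3.7568 = 85.6557 knots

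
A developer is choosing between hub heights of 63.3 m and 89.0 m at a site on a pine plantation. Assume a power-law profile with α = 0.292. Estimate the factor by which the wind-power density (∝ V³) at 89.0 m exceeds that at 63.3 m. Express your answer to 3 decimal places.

1.348

Speed ratio: V_B/V_A = (z_B/z_A)^α = (89.0/63.3)^0.292 = (1.4060)^0.292 = 1.10462
Power-density ratio: P_B/P_A = (V_B/V_A)³ = (1.10462)³ = 1.34783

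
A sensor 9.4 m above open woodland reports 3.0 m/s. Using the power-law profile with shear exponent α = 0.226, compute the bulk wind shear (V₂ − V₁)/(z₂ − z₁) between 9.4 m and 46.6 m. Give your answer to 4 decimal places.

0.0352 m/s/m

Power law: V₂ = V₁ · (z₂/z₁)^α = 3.0 × (4.9574)^0.226 = 4.3077 m/s
ΔV/Δz = (4.3077 − 3.0)/(46.6 − 9.4) = 1.3077/37.2000 = 0.03515 m/s/m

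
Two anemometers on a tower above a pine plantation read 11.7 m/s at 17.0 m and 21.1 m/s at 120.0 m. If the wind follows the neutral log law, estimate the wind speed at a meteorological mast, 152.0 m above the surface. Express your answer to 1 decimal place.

Log law: V ∝ ln(z/z₀). From the pair, with r = V₁/V₂ = 0.55450,
ln z₀ = (ln z₁ − r·ln z₂)/(1 − r) = (2.8332 − 0.55450×4.7875)/0.44550 = 0.4008 → z₀ = 1.493 m
V₃ = V₁ · ln(z₃/z₀)/ln(z₁/z₀) = 11.7 × 4.6231/2.4325 = 22.2370 m/s

22.2 m/s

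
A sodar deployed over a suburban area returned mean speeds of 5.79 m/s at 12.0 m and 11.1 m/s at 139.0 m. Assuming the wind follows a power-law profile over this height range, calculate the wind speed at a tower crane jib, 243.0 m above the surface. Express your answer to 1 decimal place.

First find α: α = ln(V₂/V₁)/ln(z₂/z₁) = ln(11.1/5.79)/ln(139.0/12.0) = 0.65081/2.44957 = 0.2657
Extrapolate from 139.0 m to 243.0 m: V₃ = 11.1 × (243.0/139.0)^0.2657 = 11.1 × 1.1600 = 12.8758 m/s

12.9 m/s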